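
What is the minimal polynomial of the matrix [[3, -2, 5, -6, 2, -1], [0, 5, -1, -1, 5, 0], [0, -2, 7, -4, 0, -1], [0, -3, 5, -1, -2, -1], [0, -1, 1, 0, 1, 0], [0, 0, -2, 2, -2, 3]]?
m_A(x) = (x - 3)^3

The characteristic polynomial factors as (x - 3)^6. The minimal polynomial is ∏(x - λ)^{k_λ} where k_λ is the size of the largest Jordan block at λ.

For λ = 3: rank(A - 3I) = 4, and the largest Jordan block has size 3 (the smallest k with rank((A - 3I)^k) = rank((A - 3I)^(k+1))).

So m_A(x) = (x - 3)^3.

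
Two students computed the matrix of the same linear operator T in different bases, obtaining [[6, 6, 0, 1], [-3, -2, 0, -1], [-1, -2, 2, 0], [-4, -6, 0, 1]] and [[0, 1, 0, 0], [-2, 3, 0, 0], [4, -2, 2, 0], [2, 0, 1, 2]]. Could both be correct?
Two matrices over a field are similar if and only if they have the same invariant factors.

Both A and B have characteristic polynomial (x - 2)^3(x - 1) and minimal polynomial (x - 2)^2(x - 1). Computing further, both have invariant factors x - 2, (x - 2)^2(x - 1). Hence A and B are similar.

Yes.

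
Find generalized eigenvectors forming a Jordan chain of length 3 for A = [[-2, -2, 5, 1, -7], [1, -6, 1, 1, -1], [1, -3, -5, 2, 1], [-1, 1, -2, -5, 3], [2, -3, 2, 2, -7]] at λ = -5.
We seek v_1 ∈ ker((A + 5I)^3) \ ker((A + 5I)^2), then set v_{i+1} = (A + 5I) v_i.

One such chain is v_1 = [[0, 0, 1, 0, 0]]^T, v_2 = [[5, 1, 0, -2, 2]]^T, v_3 = [[-3, 0, 0, 2, -1]]^T. Check: (A + 5I) v_3 = [[0, 0, 0, 0, 0]]^T = 0.

v_1 = [[0, 0, 1, 0, 0]]^T, v_2 = [[5, 1, 0, -2, 2]]^T, v_3 = [[-3, 0, 0, 2, -1]]^T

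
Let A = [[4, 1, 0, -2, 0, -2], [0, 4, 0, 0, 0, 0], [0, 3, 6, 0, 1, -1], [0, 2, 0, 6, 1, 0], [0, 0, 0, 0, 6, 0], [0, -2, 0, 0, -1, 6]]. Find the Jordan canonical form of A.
The characteristic polynomial is det(xI - A) = (x - 6)^4(x - 4)^2, so the eigenvalues are 4 (algebraic multiplicity 2), 6 (algebraic multiplicity 4).

For λ = 4: rank(A - 4I) = 5, rank((A - 4I)^2) = 4. The eigenspace has dimension 6 - 5 = 1, so there is 1 Jordan block; the rank sequence gives block sizes [2].

For λ = 6: rank(A - 6I) = 4, rank((A - 6I)^2) = 3, rank((A - 6I)^3) = 2. The eigenspace has dimension 6 - 4 = 2, so there are 2 Jordan blocks; the rank sequence gives block sizes [3, 1].

Assembling the blocks gives the Jordan form J above.

J = [[4, 1, 0, 0, 0, 0], [0, 4, 0, 0, 0, 0], [0, 0, 6, 1, 0, 0], [0, 0, 0, 6, 1, 0], [0, 0, 0, 0, 6, 0], [0, 0, 0, 0, 0, 6]]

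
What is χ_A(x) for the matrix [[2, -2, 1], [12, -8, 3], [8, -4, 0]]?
χ_A(x) = (x + 2)^3

xI - A = [[x - 2, 2, -1], [-12, x + 8, -3], [-8, 4, x]].

Expanding det(xI - A) along the first row:
det(xI - A) = + (x - 2)·det([[x + 8, -3], [4, x]]) - (2)·det([[-12, -3], [-8, x]]) + (-1)·det([[-12, x + 8], [-8, 4]]).

Evaluating gives χ_A(x) = x^3 + 6x^2 + 12x + 8 = (x + 2)^3.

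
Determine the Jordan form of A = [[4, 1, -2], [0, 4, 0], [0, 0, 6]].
J = [[4, 1, 0], [0, 4, 0], [0, 0, 6]]

The characteristic polynomial is det(xI - A) = (x - 6)(x - 4)^2, so the eigenvalues are 4 (algebraic multiplicity 2), 6 (algebraic multiplicity 1).

For λ = 4: rank(A - 4I) = 2, rank((A - 4I)^2) = 1. The eigenspace has dimension 3 - 2 = 1, so there is 1 Jordan block; the rank sequence gives block sizes [2].

For λ = 6: algebraic multiplicity 1 gives one 1×1 block.

Assembling the blocks gives the Jordan form J above.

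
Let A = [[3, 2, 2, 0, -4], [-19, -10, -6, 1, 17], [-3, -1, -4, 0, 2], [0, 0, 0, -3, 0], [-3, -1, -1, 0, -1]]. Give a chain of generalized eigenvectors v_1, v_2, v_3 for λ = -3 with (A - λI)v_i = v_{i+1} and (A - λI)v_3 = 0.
v_1 = [[-1, 2, 1, 2, 0]]^T, v_2 = [[0, 1, 0, 0, 0]]^T, v_3 = [[2, -7, -1, 0, -1]]^T

We seek v_1 ∈ ker((A + 3I)^3) \ ker((A + 3I)^2), then set v_{i+1} = (A + 3I) v_i.

One such chain is v_1 = [[-1, 2, 1, 2, 0]]^T, v_2 = [[0, 1, 0, 0, 0]]^T, v_3 = [[2, -7, -1, 0, -1]]^T. Check: (A + 3I) v_3 = [[0, 0, 0, 0, 0]]^T = 0.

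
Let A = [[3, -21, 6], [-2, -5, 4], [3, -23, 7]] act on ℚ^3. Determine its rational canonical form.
The invariant factors of A (the non-unit diagonal entries of the Smith normal form of xI - A over ℚ[x]) are (x - 3)^2(x + 1), each dividing the next. The characteristic polynomial is their product, (x - 3)^2(x + 1).

The rational canonical form is the block-diagonal matrix of companion matrices C(f_i):
R = [[0, 0, -9], [1, 0, -3], [0, 1, 5]].

R = [[0, 0, -9], [1, 0, -3], [0, 1, 5]]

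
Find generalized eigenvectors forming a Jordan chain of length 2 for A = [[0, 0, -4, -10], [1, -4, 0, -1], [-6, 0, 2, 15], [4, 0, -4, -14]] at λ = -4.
We seek v_1 ∈ ker((A + 4I)^2) \ ker(A + 4I), then set v_{i+1} = (A + 4I) v_i.

One such chain is v_1 = [[1, 0, 1, 0]]^T, v_2 = [[0, 1, 0, 0]]^T. Check: (A + 4I) v_2 = [[0, 0, 0, 0]]^T = 0.

v_1 = [[1, 0, 1, 0]]^T, v_2 = [[0, 1, 0, 0]]^T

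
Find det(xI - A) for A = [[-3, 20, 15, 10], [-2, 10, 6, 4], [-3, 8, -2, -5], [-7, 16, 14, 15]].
χ_A(x) = (x - 6)^3(x - 2)

xI - A = [[x + 3, -20, -15, -10], [2, x - 10, -6, -4], [3, -8, x + 2, 5], [7, -16, -14, x - 15]].

Expanding det(xI - A) along the first row:
det(xI - A) = + (x + 3)·det([[x - 10, -6, -4], [-8, x + 2, 5], [-16, -14, x - 15]]) - (-20)·det([[2, -6, -4], [3, x + 2, 5], [7, -14, x - 15]]) + (-15)·det([[2, x - 10, -4], [3, -8, 5], [7, -16, x - 15]]) - (-10)·det([[2, x - 10, -6], [3, -8, x + 2], [7, -16, -14]]).

Evaluating gives χ_A(x) = x^4 - 20x^3 + 144x^2 - 432x + 432 = (x - 6)^3(x - 2).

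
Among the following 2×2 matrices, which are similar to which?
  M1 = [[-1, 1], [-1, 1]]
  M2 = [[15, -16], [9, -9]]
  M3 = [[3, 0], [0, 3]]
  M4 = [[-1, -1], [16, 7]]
Characteristic polynomials: χ_{M1} = x^2, χ_{M2} = (x - 3)^2, χ_{M3} = (x - 3)^2, χ_{M4} = (x - 3)^2.

{M1}: invariant factors x^2.

{M2, M4}: invariant factors (x - 3)^2.

{M3}: invariant factors x - 3, x - 3.

Matrices are similar if and only if their invariant-factor lists agree; the partition into similarity classes is {M1}, {M2, M4}, {M3}.

3 classes: {M1}, {M2, M4}, {M3}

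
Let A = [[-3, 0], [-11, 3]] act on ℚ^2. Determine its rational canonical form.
R = [[0, 9], [1, 0]]

The invariant factors of A (the non-unit diagonal entries of the Smith normal form of xI - A over ℚ[x]) are (x - 3)(x + 3), each dividing the next. The characteristic polynomial is their product, (x - 3)(x + 3).

The rational canonical form is the block-diagonal matrix of companion matrices C(f_i):
R = [[0, 9], [1, 0]].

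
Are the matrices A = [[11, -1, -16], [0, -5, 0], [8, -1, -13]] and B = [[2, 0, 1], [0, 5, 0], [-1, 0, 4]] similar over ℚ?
trace(A) = -7 but trace(B) = 11. The trace is a similarity invariant, so A and B are not similar.

No.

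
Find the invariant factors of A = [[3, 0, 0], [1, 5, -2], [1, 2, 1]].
x - 3, (x - 3)^2

The Jordan structure of A has elementary divisors (x - 3)^2, (x - 3). Arranging the block sizes at each eigenvalue in decreasing order and taking row products gives the invariant factors.

Invariant factors (smallest first, each dividing the next): x - 3, (x - 3)^2.

Check: the last factor (x - 3)^2 is the minimal polynomial, and the product (x - 3)^3 is the characteristic polynomial.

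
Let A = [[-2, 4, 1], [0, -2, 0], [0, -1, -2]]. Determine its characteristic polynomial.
xI - A = [[x + 2, -4, -1], [0, x + 2, 0], [0, 1, x + 2]].

Expanding det(xI - A) along the first row:
det(xI - A) = + (x + 2)·det([[x + 2, 0], [1, x + 2]]) - (-4)·det([[0, 0], [0, x + 2]]) + (-1)·det([[0, x + 2], [0, 1]]).

Evaluating gives χ_A(x) = x^3 + 6x^2 + 12x + 8 = (x + 2)^3.

χ_A(x) = (x + 2)^3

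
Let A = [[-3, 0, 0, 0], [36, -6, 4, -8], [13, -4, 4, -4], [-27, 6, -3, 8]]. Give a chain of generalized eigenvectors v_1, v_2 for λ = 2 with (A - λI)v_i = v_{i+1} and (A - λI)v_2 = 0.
v_1 = [[0, 2, 1, -2]]^T, v_2 = [[0, 4, 2, -3]]^T

We seek v_1 ∈ ker((A - 2I)^2) \ ker(A - 2I), then set v_{i+1} = (A - 2I) v_i.

One such chain is v_1 = [[0, 2, 1, -2]]^T, v_2 = [[0, 4, 2, -3]]^T. Check: (A - 2I) v_2 = [[0, 0, 0, 0]]^T = 0.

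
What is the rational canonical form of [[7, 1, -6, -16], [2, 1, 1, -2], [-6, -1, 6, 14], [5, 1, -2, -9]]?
The invariant factors of A (the non-unit diagonal entries of the Smith normal form of xI - A over ℚ[x]) are (x - 5)(x^3 + 2x - 1), each dividing the next. The characteristic polynomial is their product, (x - 5)(x^3 + 2x - 1).

The rational canonical form is the block-diagonal matrix of companion matrices C(f_i):
R = [[0, 0, 0, -5], [1, 0, 0, 11], [0, 1, 0, -2], [0, 0, 1, 5]].

Note the characteristic polynomial does not split into linear factors over ℚ, so A has no Jordan form over ℚ; the rational canonical form exists over any field.

R = [[0, 0, 0, -5], [1, 0, 0, 11], [0, 1, 0, -2], [0, 0, 1, 5]]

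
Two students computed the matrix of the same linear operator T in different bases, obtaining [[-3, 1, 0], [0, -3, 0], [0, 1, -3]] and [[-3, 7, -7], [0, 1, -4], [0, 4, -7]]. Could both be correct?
Yes.

Two matrices over a field are similar if and only if they have the same invariant factors.

Both A and B have characteristic polynomial (x + 3)^3 and minimal polynomial (x + 3)^2. Computing further, both have invariant factors x + 3, (x + 3)^2. Hence A and B are similar.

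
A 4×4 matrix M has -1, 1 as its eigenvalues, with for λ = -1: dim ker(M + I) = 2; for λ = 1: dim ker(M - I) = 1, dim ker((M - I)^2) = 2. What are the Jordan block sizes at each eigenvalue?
λ = -1: successive nullity increments [2] count blocks of size ≥ k; block sizes are [1, 1].
λ = 1: successive nullity increments [1, 1] count blocks of size ≥ k; block sizes are [2].

Jordan blocks: (-1, 1), (-1, 1), (1, 2)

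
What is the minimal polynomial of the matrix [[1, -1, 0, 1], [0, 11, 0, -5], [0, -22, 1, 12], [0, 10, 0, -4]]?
The characteristic polynomial factors as (x - 6)(x - 1)^3. The minimal polynomial is ∏(x - λ)^{k_λ} where k_λ is the size of the largest Jordan block at λ.

For λ = 1: rank(A - I) = 2, and the largest Jordan block has size 2 (the smallest k with rank((A - I)^k) = rank((A - I)^(k+1))).
For λ = 6: rank(A - 6I) = 3, and the largest Jordan block has size 1 (the smallest k with rank((A - 6I)^k) = rank((A - 6I)^(k+1))).

So m_A(x) = (x - 6)(x - 1)^2.

m_A(x) = (x - 6)(x - 1)^2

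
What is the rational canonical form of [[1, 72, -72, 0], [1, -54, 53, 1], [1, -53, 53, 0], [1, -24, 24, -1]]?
R = [[0, 0, 0, -125], [1, 0, 0, 25], [0, 1, 0, 30], [0, 0, 1, -1]]

The invariant factors of A (the non-unit diagonal entries of the Smith normal form of xI - A over ℚ[x]) are (x - 5)(x + 5)(x^2 + x - 5), each dividing the next. The characteristic polynomial is their product, (x - 5)(x + 5)(x^2 + x - 5).

The rational canonical form is the block-diagonal matrix of companion matrices C(f_i):
R = [[0, 0, 0, -125], [1, 0, 0, 25], [0, 1, 0, 30], [0, 0, 1, -1]].

Note the characteristic polynomial does not split into linear factors over ℚ, so A has no Jordan form over ℚ; the rational canonical form exists over any field.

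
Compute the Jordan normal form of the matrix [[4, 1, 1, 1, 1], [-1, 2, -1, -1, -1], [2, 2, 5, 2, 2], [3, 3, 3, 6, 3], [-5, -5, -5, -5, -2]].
J = [[3, 1, 0, 0, 0], [0, 3, 0, 0, 0], [0, 0, 3, 0, 0], [0, 0, 0, 3, 0], [0, 0, 0, 0, 3]]

The characteristic polynomial is det(xI - A) = (x - 3)^5, so the eigenvalues are 3 (algebraic multiplicity 5).

For λ = 3: rank(A - 3I) = 1, rank((A - 3I)^2) = 0. The eigenspace has dimension 5 - 1 = 4, so there are 4 Jordan blocks; the rank sequence gives block sizes [2, 1, 1, 1].

Assembling the blocks gives the Jordan form J above.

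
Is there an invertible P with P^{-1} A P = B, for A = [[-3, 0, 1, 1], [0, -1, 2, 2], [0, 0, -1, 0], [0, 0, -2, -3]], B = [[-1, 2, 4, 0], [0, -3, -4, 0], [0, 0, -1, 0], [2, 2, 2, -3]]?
Both have characteristic polynomial (x + 1)^2(x + 3)^2, but the minimal polynomial of A is (x + 1)(x + 3)^2 while the minimal polynomial of B is (x + 1)(x + 3). The minimal polynomial is a similarity invariant, so A and B are not similar.

No.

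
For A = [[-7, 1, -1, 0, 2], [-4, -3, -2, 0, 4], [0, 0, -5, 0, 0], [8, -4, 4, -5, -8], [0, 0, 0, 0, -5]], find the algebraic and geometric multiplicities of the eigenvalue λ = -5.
The characteristic polynomial is (x + 5)^5, so the factor x + 5 appears with exponent 5: the algebraic multiplicity is 5.

rank(A + 5I) = 1, so the eigenspace has dimension 5 - 1 = 4: the geometric multiplicity is 4.

Since 4 < 5, A is not diagonalizable.

algebraic multiplicity 5, geometric multiplicity 4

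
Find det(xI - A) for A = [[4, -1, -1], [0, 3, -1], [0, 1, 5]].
xI - A = [[x - 4, 1, 1], [0, x - 3, 1], [0, -1, x - 5]].

Expanding det(xI - A) along the first row:
det(xI - A) = + (x - 4)·det([[x - 3, 1], [-1, x - 5]]) - (1)·det([[0, 1], [0, x - 5]]) + (1)·det([[0, x - 3], [0, -1]]).

Evaluating gives χ_A(x) = x^3 - 12x^2 + 48x - 64 = (x - 4)^3.

χ_A(x) = (x - 4)^3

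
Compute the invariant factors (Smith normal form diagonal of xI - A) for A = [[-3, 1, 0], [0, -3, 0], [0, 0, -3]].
x + 3, (x + 3)^2

The Jordan structure of A has elementary divisors (x + 3)^2, (x + 3). Arranging the block sizes at each eigenvalue in decreasing order and taking row products gives the invariant factors.

Invariant factors (smallest first, each dividing the next): x + 3, (x + 3)^2.

Check: the last factor (x + 3)^2 is the minimal polynomial, and the product (x + 3)^3 is the characteristic polynomial.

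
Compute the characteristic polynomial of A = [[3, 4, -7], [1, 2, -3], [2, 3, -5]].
χ_A(x) = x^3

xI - A = [[x - 3, -4, 7], [-1, x - 2, 3], [-2, -3, x + 5]].

Expanding det(xI - A) along the first row:
det(xI - A) = + (x - 3)·det([[x - 2, 3], [-3, x + 5]]) - (-4)·det([[-1, 3], [-2, x + 5]]) + (7)·det([[-1, x - 2], [-2, -3]]).

Evaluating gives χ_A(x) = x^3.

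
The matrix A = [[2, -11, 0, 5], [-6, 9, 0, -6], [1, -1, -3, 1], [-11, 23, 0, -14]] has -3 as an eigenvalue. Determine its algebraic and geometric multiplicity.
algebraic multiplicity 3, geometric multiplicity 2

The characteristic polynomial is (x - 3)(x + 3)^3, so the factor x + 3 appears with exponent 3: the algebraic multiplicity is 3.

rank(A + 3I) = 2, so the eigenspace has dimension 4 - 2 = 2: the geometric multiplicity is 2.

Since 2 < 3, A is not diagonalizable.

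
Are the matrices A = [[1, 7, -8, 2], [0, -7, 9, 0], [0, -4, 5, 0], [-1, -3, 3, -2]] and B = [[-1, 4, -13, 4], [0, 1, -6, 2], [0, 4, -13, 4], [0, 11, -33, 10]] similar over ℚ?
No.

Both have characteristic polynomial x(x + 1)^3, but the minimal polynomial of A is x(x + 1)^3 while the minimal polynomial of B is x(x + 1)^2. The minimal polynomial is a similarity invariant, so A and B are not similar.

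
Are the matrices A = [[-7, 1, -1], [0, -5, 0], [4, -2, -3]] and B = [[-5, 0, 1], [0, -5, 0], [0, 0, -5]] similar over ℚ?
Yes.

Two matrices over a field are similar if and only if they have the same invariant factors.

Both A and B have characteristic polynomial (x + 5)^3 and minimal polynomial (x + 5)^2. Computing further, both have invariant factors x + 5, (x + 5)^2. Hence A and B are similar.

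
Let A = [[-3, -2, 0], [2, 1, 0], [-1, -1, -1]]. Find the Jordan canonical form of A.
J = [[-1, 1, 0], [0, -1, 0], [0, 0, -1]]

The characteristic polynomial is det(xI - A) = (x + 1)^3, so the eigenvalues are -1 (algebraic multiplicity 3).

For λ = -1: rank(A + I) = 1, rank((A + I)^2) = 0. The eigenspace has dimension 3 - 1 = 2, so there are 2 Jordan blocks; the rank sequence gives block sizes [2, 1].

Assembling the blocks gives the Jordan form J above.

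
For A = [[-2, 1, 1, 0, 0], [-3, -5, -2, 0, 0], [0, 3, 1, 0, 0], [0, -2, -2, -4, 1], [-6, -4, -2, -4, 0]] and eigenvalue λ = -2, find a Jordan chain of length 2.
v_1 = [[0, 0, 0, 0, 1]]^T, v_2 = [[0, 0, 0, 1, 2]]^T

We seek v_1 ∈ ker((A + 2I)^2) \ ker(A + 2I), then set v_{i+1} = (A + 2I) v_i.

One such chain is v_1 = [[0, 0, 0, 0, 1]]^T, v_2 = [[0, 0, 0, 1, 2]]^T. Check: (A + 2I) v_2 = [[0, 0, 0, 0, 0]]^T = 0.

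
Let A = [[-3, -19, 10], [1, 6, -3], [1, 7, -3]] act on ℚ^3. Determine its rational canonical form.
The invariant factors of A (the non-unit diagonal entries of the Smith normal form of xI - A over ℚ[x]) are x^3 + 3x - 1, each dividing the next. The characteristic polynomial is their product, x^3 + 3x - 1.

The rational canonical form is the block-diagonal matrix of companion matrices C(f_i):
R = [[0, 0, 1], [1, 0, -3], [0, 1, 0]].

Note the characteristic polynomial does not split into linear factors over ℚ, so A has no Jordan form over ℚ; the rational canonical form exists over any field.

R = [[0, 0, 1], [1, 0, -3], [0, 1, 0]]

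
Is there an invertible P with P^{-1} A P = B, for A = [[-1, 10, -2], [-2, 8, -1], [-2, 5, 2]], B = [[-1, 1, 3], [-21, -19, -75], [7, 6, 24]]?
trace(A) = 9 but trace(B) = 4. The trace is a similarity invariant, so A and B are not similar.

No.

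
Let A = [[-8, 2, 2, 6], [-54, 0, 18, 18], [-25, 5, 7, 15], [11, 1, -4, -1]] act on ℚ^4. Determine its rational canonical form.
R = [[2, 0, 0, 0], [0, 0, 0, 18], [0, 1, 0, 3], [0, 0, 1, -4]]

The invariant factors of A (the non-unit diagonal entries of the Smith normal form of xI - A over ℚ[x]) are x - 2, (x - 2)(x + 3)^2, each dividing the next. The characteristic polynomial is their product, (x - 2)^2(x + 3)^2.

The rational canonical form is the block-diagonal matrix of companion matrices C(f_i):
R = [[2, 0, 0, 0], [0, 0, 0, 18], [0, 1, 0, 3], [0, 0, 1, -4]].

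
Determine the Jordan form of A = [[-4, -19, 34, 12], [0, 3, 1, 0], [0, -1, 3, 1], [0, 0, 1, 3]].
J = [[-4, 0, 0, 0], [0, 3, 1, 0], [0, 0, 3, 1], [0, 0, 0, 3]]

The characteristic polynomial is det(xI - A) = (x - 3)^3(x + 4), so the eigenvalues are -4 (algebraic multiplicity 1), 3 (algebraic multiplicity 3).

For λ = -4: algebraic multiplicity 1 gives one 1×1 block.

For λ = 3: rank(A - 3I) = 3, rank((A - 3I)^2) = 2, rank((A - 3I)^3) = 1. The eigenspace has dimension 4 - 3 = 1, so there is 1 Jordan block; the rank sequence gives block sizes [3].

Assembling the blocks gives the Jordan form J above.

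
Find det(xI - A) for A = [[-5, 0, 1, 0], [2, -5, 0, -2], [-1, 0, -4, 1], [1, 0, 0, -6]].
xI - A = [[x + 5, 0, -1, 0], [-2, x + 5, 0, 2], [1, 0, x + 4, -1], [-1, 0, 0, x + 6]].

Expanding det(xI - A) along the first row:
det(xI - A) = + (x + 5)·det([[x + 5, 0, 2], [0, x + 4, -1], [0, 0, x + 6]]) - (0)·det([[-2, 0, 2], [1, x + 4, -1], [-1, 0, x + 6]]) + (-1)·det([[-2, x + 5, 2], [1, 0, -1], [-1, 0, x + 6]]) - (0)·det([[-2, x + 5, 0], [1, 0, x + 4], [-1, 0, 0]]).

Evaluating gives χ_A(x) = x^4 + 20x^3 + 150x^2 + 500x + 625 = (x + 5)^4.

χ_A(x) = (x + 5)^4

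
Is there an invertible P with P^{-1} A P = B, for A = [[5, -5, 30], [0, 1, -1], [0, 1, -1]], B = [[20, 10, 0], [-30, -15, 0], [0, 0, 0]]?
No.

Both have characteristic polynomial x^2(x - 5), but the minimal polynomial of A is x^2(x - 5) while the minimal polynomial of B is x(x - 5). The minimal polynomial is a similarity invariant, so A and B are not similar.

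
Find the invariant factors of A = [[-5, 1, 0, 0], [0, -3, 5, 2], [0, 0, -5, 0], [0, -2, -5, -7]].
The Jordan structure of A has elementary divisors (x + 5)^3, (x + 5). Arranging the block sizes at each eigenvalue in decreasing order and taking row products gives the invariant factors.

Invariant factors (smallest first, each dividing the next): x + 5, (x + 5)^3.

Check: the last factor (x + 5)^3 is the minimal polynomial, and the product (x + 5)^4 is the characteristic polynomial.

x + 5, (x + 5)^3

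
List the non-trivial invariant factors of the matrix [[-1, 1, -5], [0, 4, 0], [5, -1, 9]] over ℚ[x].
The Jordan structure of A has elementary divisors (x - 4)^2, (x - 4). Arranging the block sizes at each eigenvalue in decreasing order and taking row products gives the invariant factors.

Invariant factors (smallest first, each dividing the next): x - 4, (x - 4)^2.

Check: the last factor (x - 4)^2 is the minimal polynomial, and the product (x - 4)^3 is the characteristic polynomial.

x - 4, (x - 4)^2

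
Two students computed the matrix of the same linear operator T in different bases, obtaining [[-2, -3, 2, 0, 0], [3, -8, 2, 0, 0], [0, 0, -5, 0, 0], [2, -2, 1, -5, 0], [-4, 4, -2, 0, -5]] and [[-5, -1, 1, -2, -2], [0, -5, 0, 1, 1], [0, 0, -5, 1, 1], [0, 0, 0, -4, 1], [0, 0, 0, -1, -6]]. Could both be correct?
Two matrices over a field are similar if and only if they have the same invariant factors.

Both A and B have characteristic polynomial (x + 5)^5 and minimal polynomial (x + 5)^2. Computing further, both have invariant factors x + 5, (x + 5)^2, (x + 5)^2. Hence A and B are similar.

Yes.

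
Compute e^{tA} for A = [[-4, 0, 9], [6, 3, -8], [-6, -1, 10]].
A has Jordan form J = [[2, 1, 0], [0, 2, 0], [0, 0, 5]] with A = PJP^{-1}, so e^{tA} = P e^{tJ} P^{-1}.

For a Jordan block J_k(λ), e^{tJ_k(λ)} = e^{λt} · (I + tN + t^2 N^2/2! + ... + t^{k-1} N^{k-1}/(k-1)!) where N is the nilpotent superdiagonal part.

Assembling the blocks and conjugating back gives the entries of e^{tA} as shown above.

e^{tA} = [[(3 - 2*e^{3*t})*e^{2*t}, (3*t - e^{3*t} + 1)*e^{2*t}, (3*t + 2*e^{3*t} - 2)*e^{2*t}], [2*(e^{3*t} - 1)*e^{2*t}, (-2*t + e^{3*t})*e^{2*t}, 2*(-t - e^{3*t} + 1)*e^{2*t}], [2*(1 - e^{3*t})*e^{2*t}, (2*t - e^{3*t} + 1)*e^{2*t}, (2*t + 2*e^{3*t} - 1)*e^{2*t}]]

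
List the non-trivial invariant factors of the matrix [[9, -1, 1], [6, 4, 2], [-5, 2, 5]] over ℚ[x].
(x - 6)^3

The Jordan structure of A has elementary divisors (x - 6)^3. Arranging the block sizes at each eigenvalue in decreasing order and taking row products gives the invariant factors.

Invariant factors (smallest first, each dividing the next): (x - 6)^3.

Check: the last factor (x - 6)^3 is the minimal polynomial, and the product (x - 6)^3 is the characteristic polynomial.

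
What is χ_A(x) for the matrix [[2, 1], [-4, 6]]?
xI - A = [[x - 2, -1], [4, x - 6]].

Expanding det(xI - A) along the first row:
det(xI - A) = + (x - 2)·det([[x - 6]]) - (-1)·det([[4]]).

Evaluating gives χ_A(x) = x^2 - 8x + 16 = (x - 4)^2.

χ_A(x) = (x - 4)^2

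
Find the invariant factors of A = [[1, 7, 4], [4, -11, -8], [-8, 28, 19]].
The Jordan structure of A has elementary divisors (x - 3)^2, (x - 3). Arranging the block sizes at each eigenvalue in decreasing order and taking row products gives the invariant factors.

Invariant factors (smallest first, each dividing the next): x - 3, (x - 3)^2.

Check: the last factor (x - 3)^2 is the minimal polynomial, and the product (x - 3)^3 is the characteristic polynomial.

x - 3, (x - 3)^2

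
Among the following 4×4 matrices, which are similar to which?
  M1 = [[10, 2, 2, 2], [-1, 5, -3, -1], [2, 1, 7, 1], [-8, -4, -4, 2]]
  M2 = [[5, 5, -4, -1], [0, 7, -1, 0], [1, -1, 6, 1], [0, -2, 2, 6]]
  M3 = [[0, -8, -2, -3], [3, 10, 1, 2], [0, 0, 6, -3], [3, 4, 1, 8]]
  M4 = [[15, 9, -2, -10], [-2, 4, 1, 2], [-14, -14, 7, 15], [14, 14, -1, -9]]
2 classes: {M1, M2, M3}, {M4}

Characteristic polynomials: χ_{M1} = (x - 6)^4, χ_{M2} = (x - 6)^4, χ_{M3} = (x - 6)^4, χ_{M4} = (x - 6)^3(x + 1).

{M1, M2, M3}: invariant factors x - 6, (x - 6)^3.

{M4}: invariant factors (x - 6)^3(x + 1).

Matrices are similar if and only if their invariant-factor lists agree; the partition into similarity classes is {M1, M2, M3}, {M4}.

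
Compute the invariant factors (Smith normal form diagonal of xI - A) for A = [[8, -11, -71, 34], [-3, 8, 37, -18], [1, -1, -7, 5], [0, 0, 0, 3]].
The Jordan structure of A has elementary divisors (x - 3)^3, (x - 3). Arranging the block sizes at each eigenvalue in decreasing order and taking row products gives the invariant factors.

Invariant factors (smallest first, each dividing the next): x - 3, (x - 3)^3.

Check: the last factor (x - 3)^3 is the minimal polynomial, and the product (x - 3)^4 is the characteristic polynomial.

x - 3, (x - 3)^3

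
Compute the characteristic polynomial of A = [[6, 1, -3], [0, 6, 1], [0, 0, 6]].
xI - A = [[x - 6, -1, 3], [0, x - 6, -1], [0, 0, x - 6]].

Expanding det(xI - A) along the first row:
det(xI - A) = + (x - 6)·det([[x - 6, -1], [0, x - 6]]) - (-1)·det([[0, -1], [0, x - 6]]) + (3)·det([[0, x - 6], [0, 0]]).

Evaluating gives χ_A(x) = x^3 - 18x^2 + 108x - 216 = (x - 6)^3.

χ_A(x) = (x - 6)^3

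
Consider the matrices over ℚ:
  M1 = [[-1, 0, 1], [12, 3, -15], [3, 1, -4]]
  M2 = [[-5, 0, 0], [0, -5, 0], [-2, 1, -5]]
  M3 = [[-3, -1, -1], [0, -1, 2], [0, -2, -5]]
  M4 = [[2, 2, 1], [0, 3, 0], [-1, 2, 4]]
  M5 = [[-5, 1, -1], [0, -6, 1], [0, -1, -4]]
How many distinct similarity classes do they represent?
4 classes: {M1}, {M2, M5}, {M3}, {M4}

Characteristic polynomials: χ_{M1} = x(x + 1)^2, χ_{M2} = (x + 5)^3, χ_{M3} = (x + 3)^3, χ_{M4} = (x - 3)^3, χ_{M5} = (x + 5)^3.

{M1}: invariant factors x(x + 1)^2.

{M2, M5}: invariant factors x + 5, (x + 5)^2.

{M3}: invariant factors x + 3, (x + 3)^2.

{M4}: invariant factors x - 3, (x - 3)^2.

Matrices are similar if and only if their invariant-factor lists agree; the partition into similarity classes is {M1}, {M2, M5}, {M3}, {M4}.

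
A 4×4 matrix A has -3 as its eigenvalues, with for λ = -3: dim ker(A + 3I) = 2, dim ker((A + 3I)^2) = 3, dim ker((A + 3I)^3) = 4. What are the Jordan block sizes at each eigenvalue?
λ = -3: successive nullity increments [2, 1, 1] count blocks of size ≥ k; block sizes are [3, 1].

Jordan blocks: (-3, 3), (-3, 1)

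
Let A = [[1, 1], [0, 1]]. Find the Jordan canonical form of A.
The characteristic polynomial is det(xI - A) = (x - 1)^2, so the eigenvalues are 1 (algebraic multiplicity 2).

For λ = 1: rank(A - I) = 1, rank((A - I)^2) = 0. The eigenspace has dimension 2 - 1 = 1, so there is 1 Jordan block; the rank sequence gives block sizes [2].

Assembling the blocks gives the Jordan form J above.

J = [[1, 1], [0, 1]]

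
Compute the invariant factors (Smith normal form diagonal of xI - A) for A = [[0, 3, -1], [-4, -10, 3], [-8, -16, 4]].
The Jordan structure of A has elementary divisors (x + 2)^3. Arranging the block sizes at each eigenvalue in decreasing order and taking row products gives the invariant factors.

Invariant factors (smallest first, each dividing the next): (x + 2)^3.

Check: the last factor (x + 2)^3 is the minimal polynomial, and the product (x + 2)^3 is the characteristic polynomial.

(x + 2)^3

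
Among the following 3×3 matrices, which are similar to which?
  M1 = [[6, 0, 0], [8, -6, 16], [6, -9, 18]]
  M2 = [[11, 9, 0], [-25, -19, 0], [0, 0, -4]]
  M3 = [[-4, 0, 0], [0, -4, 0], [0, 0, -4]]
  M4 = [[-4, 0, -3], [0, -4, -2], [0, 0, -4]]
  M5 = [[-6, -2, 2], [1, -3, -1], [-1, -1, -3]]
Characteristic polynomials: χ_{M1} = (x - 6)^3, χ_{M2} = (x + 4)^3, χ_{M3} = (x + 4)^3, χ_{M4} = (x + 4)^3, χ_{M5} = (x + 4)^3.

{M1}: invariant factors x - 6, (x - 6)^2.

{M2, M4, M5}: invariant factors x + 4, (x + 4)^2.

{M3}: invariant factors x + 4, x + 4, x + 4.

Matrices are similar if and only if their invariant-factor lists agree; the partition into similarity classes is {M1}, {M2, M4, M5}, {M3}.

3 classes: {M1}, {M2, M4, M5}, {M3}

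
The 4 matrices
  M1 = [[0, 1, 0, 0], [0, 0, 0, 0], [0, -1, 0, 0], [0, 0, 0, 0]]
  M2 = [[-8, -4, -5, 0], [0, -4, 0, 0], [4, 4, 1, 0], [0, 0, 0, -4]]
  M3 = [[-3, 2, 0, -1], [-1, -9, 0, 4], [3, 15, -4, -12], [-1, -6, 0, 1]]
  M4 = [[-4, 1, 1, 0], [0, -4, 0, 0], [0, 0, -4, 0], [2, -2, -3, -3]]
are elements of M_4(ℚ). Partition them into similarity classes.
3 classes: {M1}, {M2}, {M3, M4}

Characteristic polynomials: χ_{M1} = x^4, χ_{M2} = (x + 3)(x + 4)^3, χ_{M3} = (x + 3)(x + 4)^3, χ_{M4} = (x + 3)(x + 4)^3.

{M1}: invariant factors x, x, x^2.

{M2}: invariant factors x + 4, x + 4, (x + 3)(x + 4).

{M3, M4}: invariant factors x + 4, (x + 3)(x + 4)^2.

Matrices are similar if and only if their invariant-factor lists agree; the partition into similarity classes is {M1}, {M2}, {M3, M4}.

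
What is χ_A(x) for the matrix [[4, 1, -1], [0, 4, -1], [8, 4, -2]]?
χ_A(x) = (x - 2)^3

xI - A = [[x - 4, -1, 1], [0, x - 4, 1], [-8, -4, x + 2]].

Expanding det(xI - A) along the first row:
det(xI - A) = + (x - 4)·det([[x - 4, 1], [-4, x + 2]]) - (-1)·det([[0, 1], [-8, x + 2]]) + (1)·det([[0, x - 4], [-8, -4]]).

Evaluating gives χ_A(x) = x^3 - 6x^2 + 12x - 8 = (x - 2)^3.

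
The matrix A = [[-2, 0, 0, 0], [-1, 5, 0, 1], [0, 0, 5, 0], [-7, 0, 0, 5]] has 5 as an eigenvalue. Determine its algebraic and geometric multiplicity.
The characteristic polynomial is (x - 5)^3(x + 2), so the factor x - 5 appears with exponent 3: the algebraic multiplicity is 3.

rank(A - 5I) = 2, so the eigenspace has dimension 4 - 2 = 2: the geometric multiplicity is 2.

Since 2 < 3, A is not diagonalizable.

algebraic multiplicity 3, geometric multiplicity 2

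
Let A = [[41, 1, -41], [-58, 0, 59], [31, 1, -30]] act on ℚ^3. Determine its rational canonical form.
The invariant factors of A (the non-unit diagonal entries of the Smith normal form of xI - A over ℚ[x]) are (x - 4)^2(x - 3), each dividing the next. The characteristic polynomial is their product, (x - 4)^2(x - 3).

The rational canonical form is the block-diagonal matrix of companion matrices C(f_i):
R = [[0, 0, 48], [1, 0, -40], [0, 1, 11]].

R = [[0, 0, 48], [1, 0, -40], [0, 1, 11]]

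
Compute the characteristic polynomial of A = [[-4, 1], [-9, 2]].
xI - A = [[x + 4, -1], [9, x - 2]].

Expanding det(xI - A) along the first row:
det(xI - A) = + (x + 4)·det([[x - 2]]) - (-1)·det([[9]]).

Evaluating gives χ_A(x) = x^2 + 2x + 1 = (x + 1)^2.

χ_A(x) = (x + 1)^2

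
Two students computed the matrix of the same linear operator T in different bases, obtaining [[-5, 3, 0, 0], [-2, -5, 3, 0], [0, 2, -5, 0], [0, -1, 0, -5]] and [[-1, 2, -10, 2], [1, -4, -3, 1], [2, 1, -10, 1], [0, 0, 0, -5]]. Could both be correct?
Yes.

Two matrices over a field are similar if and only if they have the same invariant factors.

Both A and B have characteristic polynomial (x + 5)^4 and minimal polynomial (x + 5)^3. Computing further, both have invariant factors x + 5, (x + 5)^3. Hence A and B are similar.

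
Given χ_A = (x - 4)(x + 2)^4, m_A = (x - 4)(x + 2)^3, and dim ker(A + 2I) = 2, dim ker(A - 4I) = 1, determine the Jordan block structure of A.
λ = -2: algebraic multiplicity 4 (exponent in χ_A), largest block size 3 (exponent in m_A), 2 blocks (geometric multiplicity). These force block sizes [3, 1].
λ = 4: algebraic multiplicity 1 (exponent in χ_A), largest block size 1 (exponent in m_A), 1 block (geometric multiplicity). This forces block sizes [1].

Jordan blocks: (-2, 3), (-2, 1), (4, 1)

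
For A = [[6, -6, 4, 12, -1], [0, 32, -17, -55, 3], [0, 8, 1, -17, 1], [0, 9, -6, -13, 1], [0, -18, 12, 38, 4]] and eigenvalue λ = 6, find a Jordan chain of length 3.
v_1 = [[0, 0, 1, 0, 0]]^T, v_2 = [[4, -17, -5, -6, 12]]^T, v_3 = [[-2, 9, 3, 3, -6]]^T

We seek v_1 ∈ ker((A - 6I)^3) \ ker((A - 6I)^2), then set v_{i+1} = (A - 6I) v_i.

One such chain is v_1 = [[0, 0, 1, 0, 0]]^T, v_2 = [[4, -17, -5, -6, 12]]^T, v_3 = [[-2, 9, 3, 3, -6]]^T. Check: (A - 6I) v_3 = [[0, 0, 0, 0, 0]]^T = 0.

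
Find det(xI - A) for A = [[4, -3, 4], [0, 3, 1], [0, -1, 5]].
χ_A(x) = (x - 4)^3

xI - A = [[x - 4, 3, -4], [0, x - 3, -1], [0, 1, x - 5]].

Expanding det(xI - A) along the first row:
det(xI - A) = + (x - 4)·det([[x - 3, -1], [1, x - 5]]) - (3)·det([[0, -1], [0, x - 5]]) + (-4)·det([[0, x - 3], [0, 1]]).

Evaluating gives χ_A(x) = x^3 - 12x^2 + 48x - 64 = (x - 4)^3.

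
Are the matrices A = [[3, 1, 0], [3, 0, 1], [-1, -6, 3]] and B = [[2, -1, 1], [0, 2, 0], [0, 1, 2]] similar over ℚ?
Yes.

Two matrices over a field are similar if and only if they have the same invariant factors.

Both A and B have characteristic polynomial (x - 2)^3 and minimal polynomial (x - 2)^3. Computing further, both have invariant factors (x - 2)^3. Hence A and B are similar.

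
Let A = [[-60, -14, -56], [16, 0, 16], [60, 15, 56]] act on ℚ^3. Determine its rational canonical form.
R = [[-4, 0, 0], [0, 0, 16], [0, 1, 0]]

The invariant factors of A (the non-unit diagonal entries of the Smith normal form of xI - A over ℚ[x]) are x + 4, (x - 4)(x + 4), each dividing the next. The characteristic polynomial is their product, (x - 4)(x + 4)^2.

The rational canonical form is the block-diagonal matrix of companion matrices C(f_i):
R = [[-4, 0, 0], [0, 0, 16], [0, 1, 0]].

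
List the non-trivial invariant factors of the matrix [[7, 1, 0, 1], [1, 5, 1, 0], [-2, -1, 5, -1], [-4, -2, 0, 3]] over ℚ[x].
x - 5, (x - 5)^3

The Jordan structure of A has elementary divisors (x - 5)^3, (x - 5). Arranging the block sizes at each eigenvalue in decreasing order and taking row products gives the invariant factors.

Invariant factors (smallest first, each dividing the next): x - 5, (x - 5)^3.

Check: the last factor (x - 5)^3 is the minimal polynomial, and the product (x - 5)^4 is the characteristic polynomial.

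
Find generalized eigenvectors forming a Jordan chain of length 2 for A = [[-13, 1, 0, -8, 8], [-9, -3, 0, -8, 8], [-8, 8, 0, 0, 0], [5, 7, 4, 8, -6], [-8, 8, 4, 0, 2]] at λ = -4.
v_1 = [[0, 1, -2, 0, 0]]^T, v_2 = [[1, 1, 0, -1, 0]]^T

We seek v_1 ∈ ker((A + 4I)^2) \ ker(A + 4I), then set v_{i+1} = (A + 4I) v_i.

One such chain is v_1 = [[0, 1, -2, 0, 0]]^T, v_2 = [[1, 1, 0, -1, 0]]^T. Check: (A + 4I) v_2 = [[0, 0, 0, 0, 0]]^T = 0.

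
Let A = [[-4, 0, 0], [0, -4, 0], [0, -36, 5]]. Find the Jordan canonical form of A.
The characteristic polynomial is det(xI - A) = (x - 5)(x + 4)^2, so the eigenvalues are -4 (algebraic multiplicity 2), 5 (algebraic multiplicity 1).

For λ = -4: rank(A + 4I) = 1. The eigenspace has dimension 3 - 1 = 2, so there are 2 Jordan blocks; the rank sequence gives block sizes [1, 1].

For λ = 5: algebraic multiplicity 1 gives one 1×1 block.

Assembling the blocks gives the Jordan form J above.

J = [[-4, 0, 0], [0, -4, 0], [0, 0, 5]]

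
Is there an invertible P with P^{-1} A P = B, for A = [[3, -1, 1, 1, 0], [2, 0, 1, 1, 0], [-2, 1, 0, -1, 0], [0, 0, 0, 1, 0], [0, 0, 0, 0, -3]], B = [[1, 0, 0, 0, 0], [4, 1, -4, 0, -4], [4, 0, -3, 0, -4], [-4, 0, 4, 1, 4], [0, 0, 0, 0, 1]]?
Both have characteristic polynomial (x - 1)^4(x + 3), but the minimal polynomial of A is (x - 1)^2(x + 3) while the minimal polynomial of B is (x - 1)(x + 3). The minimal polynomial is a similarity invariant, so A and B are not similar.

No.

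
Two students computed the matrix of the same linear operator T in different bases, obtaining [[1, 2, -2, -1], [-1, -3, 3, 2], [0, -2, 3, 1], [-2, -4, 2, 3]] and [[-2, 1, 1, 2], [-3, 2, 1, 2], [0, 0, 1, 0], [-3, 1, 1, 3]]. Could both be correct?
Both have characteristic polynomial (x - 1)^4 and minimal polynomial (x - 1)^2. But rank(A - I) = 2 for A while rank(B - I) = 1 for B, so the number of Jordan blocks at λ = 1 differs. A and B are not similar.

No.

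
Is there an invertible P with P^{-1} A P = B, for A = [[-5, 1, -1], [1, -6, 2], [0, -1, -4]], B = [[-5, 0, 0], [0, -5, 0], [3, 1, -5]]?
Both have characteristic polynomial (x + 5)^3, but the minimal polynomial of A is (x + 5)^3 while the minimal polynomial of B is (x + 5)^2. The minimal polynomial is a similarity invariant, so A and B are not similar.

No.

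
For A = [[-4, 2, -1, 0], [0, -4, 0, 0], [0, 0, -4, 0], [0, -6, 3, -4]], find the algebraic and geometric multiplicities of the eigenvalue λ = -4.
The characteristic polynomial is (x + 4)^4, so the factor x + 4 appears with exponent 4: the algebraic multiplicity is 4.

rank(A + 4I) = 1, so the eigenspace has dimension 4 - 1 = 3: the geometric multiplicity is 3.

Since 3 < 4, A is not diagonalizable.

algebraic multiplicity 4, geometric multiplicity 3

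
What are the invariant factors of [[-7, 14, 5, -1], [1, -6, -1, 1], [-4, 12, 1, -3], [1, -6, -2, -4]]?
x + 4, (x + 4)^3

The Jordan structure of A has elementary divisors (x + 4)^3, (x + 4). Arranging the block sizes at each eigenvalue in decreasing order and taking row products gives the invariant factors.

Invariant factors (smallest first, each dividing the next): x + 4, (x + 4)^3.

Check: the last factor (x + 4)^3 is the minimal polynomial, and the product (x + 4)^4 is the characteristic polynomial.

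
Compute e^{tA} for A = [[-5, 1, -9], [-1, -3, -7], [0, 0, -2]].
e^{tA} = [[(1 - t)*e^{-4*t}, t*e^{-4*t}, (-t - 4*e^{2*t} + 4)*e^{-4*t}], [-t*e^{-4*t}, (t + 1)*e^{-4*t}, (-t - 3*e^{2*t} + 3)*e^{-4*t}], [0, 0, e^{-2*t}]]

A has Jordan form J = [[-4, 1, 0], [0, -4, 0], [0, 0, -2]] with A = PJP^{-1}, so e^{tA} = P e^{tJ} P^{-1}.

For a Jordan block J_k(λ), e^{tJ_k(λ)} = e^{λt} · (I + tN + t^2 N^2/2! + ... + t^{k-1} N^{k-1}/(k-1)!) where N is the nilpotent superdiagonal part.

Assembling the blocks and conjugating back gives the entries of e^{tA} as shown above.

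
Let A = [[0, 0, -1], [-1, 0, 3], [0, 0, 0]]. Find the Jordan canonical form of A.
J = [[0, 1, 0], [0, 0, 1], [0, 0, 0]]

The characteristic polynomial is det(xI - A) = x^3, so the eigenvalues are 0 (algebraic multiplicity 3).

For λ = 0: rank(A) = 2, rank(A^2) = 1, rank(A^3) = 0. The eigenspace has dimension 3 - 2 = 1, so there is 1 Jordan block; the rank sequence gives block sizes [3].

Assembling the blocks gives the Jordan form J above.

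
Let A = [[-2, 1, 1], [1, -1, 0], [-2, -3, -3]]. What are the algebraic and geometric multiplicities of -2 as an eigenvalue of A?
algebraic multiplicity 3, geometric multiplicity 1

The characteristic polynomial is (x + 2)^3, so the factor x + 2 appears with exponent 3: the algebraic multiplicity is 3.

rank(A + 2I) = 2, so the eigenspace has dimension 3 - 2 = 1: the geometric multiplicity is 1.

Since 1 < 3, A is not diagonalizable.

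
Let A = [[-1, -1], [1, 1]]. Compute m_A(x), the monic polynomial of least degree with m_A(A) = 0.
m_A(x) = x^2

The characteristic polynomial factors as x^2. The minimal polynomial is ∏(x - λ)^{k_λ} where k_λ is the size of the largest Jordan block at λ.

For λ = 0: rank(A) = 1, and the largest Jordan block has size 2 (the smallest k with rank(A^k) = rank(A^(k+1))).

So m_A(x) = x^2.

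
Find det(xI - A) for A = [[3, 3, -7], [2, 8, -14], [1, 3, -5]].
χ_A(x) = (x - 2)^3

xI - A = [[x - 3, -3, 7], [-2, x - 8, 14], [-1, -3, x + 5]].

Expanding det(xI - A) along the first row:
det(xI - A) = + (x - 3)·det([[x - 8, 14], [-3, x + 5]]) - (-3)·det([[-2, 14], [-1, x + 5]]) + (7)·det([[-2, x - 8], [-1, -3]]).

Evaluating gives χ_A(x) = x^3 - 6x^2 + 12x - 8 = (x - 2)^3.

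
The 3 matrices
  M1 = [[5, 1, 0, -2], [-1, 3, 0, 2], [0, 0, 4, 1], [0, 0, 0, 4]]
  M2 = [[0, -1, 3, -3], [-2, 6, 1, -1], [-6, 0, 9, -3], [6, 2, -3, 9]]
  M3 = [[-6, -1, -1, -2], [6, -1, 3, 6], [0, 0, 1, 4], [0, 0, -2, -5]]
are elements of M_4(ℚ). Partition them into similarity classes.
Characteristic polynomials: χ_{M1} = (x - 4)^4, χ_{M2} = (x - 6)^4, χ_{M3} = (x + 1)(x + 3)^2(x + 4).

{M1}: invariant factors (x - 4)^2, (x - 4)^2.

{M2}: invariant factors x - 6, (x - 6)^3.

{M3}: invariant factors (x + 1)(x + 3)^2(x + 4).

Matrices are similar if and only if their invariant-factor lists agree; the partition into similarity classes is {M1}, {M2}, {M3}.

3 classes: {M1}, {M2}, {M3}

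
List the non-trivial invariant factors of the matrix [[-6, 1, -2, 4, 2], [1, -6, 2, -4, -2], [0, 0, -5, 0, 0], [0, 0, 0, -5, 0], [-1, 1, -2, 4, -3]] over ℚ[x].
The Jordan structure of A has elementary divisors (x + 5)^2, (x + 5), (x + 5), (x + 5). Arranging the block sizes at each eigenvalue in decreasing order and taking row products gives the invariant factors.

Invariant factors (smallest first, each dividing the next): x + 5, x + 5, x + 5, (x + 5)^2.

Check: the last factor (x + 5)^2 is the minimal polynomial, and the product (x + 5)^5 is the characteristic polynomial.

x + 5, x + 5, x + 5, (x + 5)^2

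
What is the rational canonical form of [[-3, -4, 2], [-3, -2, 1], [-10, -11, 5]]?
The invariant factors of A (the non-unit diagonal entries of the Smith normal form of xI - A over ℚ[x]) are x^3 - 3, each dividing the next. The characteristic polynomial is their product, x^3 - 3.

The rational canonical form is the block-diagonal matrix of companion matrices C(f_i):
R = [[0, 0, 3], [1, 0, 0], [0, 1, 0]].

Note the characteristic polynomial does not split into linear factors over ℚ, so A has no Jordan form over ℚ; the rational canonical form exists over any field.

R = [[0, 0, 3], [1, 0, 0], [0, 1, 0]]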